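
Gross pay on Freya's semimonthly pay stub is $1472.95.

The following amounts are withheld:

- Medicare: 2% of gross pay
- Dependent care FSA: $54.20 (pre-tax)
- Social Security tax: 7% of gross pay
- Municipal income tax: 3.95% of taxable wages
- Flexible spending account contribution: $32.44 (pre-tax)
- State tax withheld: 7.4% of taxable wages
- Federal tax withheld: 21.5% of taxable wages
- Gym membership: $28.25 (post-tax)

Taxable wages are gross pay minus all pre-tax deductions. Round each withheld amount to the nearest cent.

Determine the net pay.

Dependent care FSA: $54.20
Flexible spending account contribution: $32.44
Pre-tax total = $54.20 + $32.44 = $86.64
Taxable wages = $1472.95 − $86.64 = $1386.31
Municipal income tax: $1386.31 × 0.0395 = $54.76
State tax withheld: $1386.31 × 0.074 = $102.59
Federal tax withheld: $1386.31 × 0.215 = $298.06
Social Security tax: $1472.95 × 0.07 = $103.11
Medicare: $1472.95 × 0.02 = $29.46
Gym membership: $28.25
Total deductions = $54.20 + $32.44 + $54.76 + $102.59 + $298.06 + $103.11 + $29.46 + $28.25 = $702.87
Net pay = $1472.95 − $702.87 = $770.08

$770.08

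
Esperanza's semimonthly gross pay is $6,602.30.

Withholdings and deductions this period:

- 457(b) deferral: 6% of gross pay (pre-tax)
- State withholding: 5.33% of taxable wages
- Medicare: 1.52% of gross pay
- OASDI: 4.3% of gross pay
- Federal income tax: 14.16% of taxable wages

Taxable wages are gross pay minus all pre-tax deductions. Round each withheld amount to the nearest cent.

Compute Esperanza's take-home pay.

$4,612.33

457(b) deferral: $6,602.30 × 0.06 = $396.14
Taxable wages = $6,602.30 − $396.14 = $6,206.16
Federal income tax: $6,206.16 × 0.1416 = $878.79
State withholding: $6,206.16 × 0.0533 = $330.79
Medicare: $6,602.30 × 0.0152 = $100.35
OASDI: $6,602.30 × 0.043 = $283.90
Total deductions = $396.14 + $878.79 + $330.79 + $100.35 + $283.90 = $1,989.97
Net pay = $6,602.30 − $1,989.97 = $4,612.33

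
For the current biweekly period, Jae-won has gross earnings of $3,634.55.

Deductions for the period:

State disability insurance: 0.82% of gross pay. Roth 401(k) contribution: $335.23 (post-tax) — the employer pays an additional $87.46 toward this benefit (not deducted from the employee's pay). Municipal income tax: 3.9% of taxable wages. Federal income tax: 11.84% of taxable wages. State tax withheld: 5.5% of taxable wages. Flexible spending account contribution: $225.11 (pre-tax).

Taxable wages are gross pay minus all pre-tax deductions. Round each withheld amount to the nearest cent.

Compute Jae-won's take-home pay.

$2,320.24

Flexible spending account contribution: $225.11
Taxable wages = $3,634.55 − $225.11 = $3,409.44
Municipal income tax: $3,409.44 × 0.039 = $132.97
Federal income tax: $3,409.44 × 0.1184 = $403.68
State tax withheld: $3,409.44 × 0.055 = $187.52
State disability insurance: $3,634.55 × 0.0082 = $29.80
Roth 401(k) contribution: $335.23
(Employer's $87.46 toward Roth 401(k) contribution is not withheld from the employee.)
Total deductions = $225.11 + $132.97 + $403.68 + $187.52 + $29.80 + $335.23 = $1,314.31
Net pay = $3,634.55 − $1,314.31 = $2,320.24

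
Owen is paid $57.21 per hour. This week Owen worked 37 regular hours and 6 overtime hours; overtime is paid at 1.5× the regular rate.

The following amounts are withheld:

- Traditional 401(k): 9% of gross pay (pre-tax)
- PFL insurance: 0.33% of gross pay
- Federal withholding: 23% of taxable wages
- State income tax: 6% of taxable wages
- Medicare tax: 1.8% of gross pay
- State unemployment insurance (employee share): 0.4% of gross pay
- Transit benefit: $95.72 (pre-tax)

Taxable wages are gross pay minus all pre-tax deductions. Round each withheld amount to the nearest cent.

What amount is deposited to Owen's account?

Regular pay: 37 × $57.21 = $2116.77
Overtime pay: 6 × $57.21 × 1.5 = $514.89
Gross pay = $2116.77 + $514.89 = $2631.66
Transit benefit: $95.72
Traditional 401(k): $2631.66 × 0.09 = $236.85
Pre-tax total = $95.72 + $236.85 = $332.57
Taxable wages = $2631.66 − $332.57 = $2299.09
Federal withholding: $2299.09 × 0.23 = $528.79
State income tax: $2299.09 × 0.06 = $137.95
PFL insurance: $2631.66 × 0.0033 = $8.68
State unemployment insurance (employee share): $2631.66 × 0.004 = $10.53
Medicare tax: $2631.66 × 0.018 = $47.37
Total deductions = $95.72 + $236.85 + $528.79 + $137.95 + $8.68 + $10.53 + $47.37 = $1065.89
Net pay = $2631.66 − $1065.89 = $1565.77

$1565.77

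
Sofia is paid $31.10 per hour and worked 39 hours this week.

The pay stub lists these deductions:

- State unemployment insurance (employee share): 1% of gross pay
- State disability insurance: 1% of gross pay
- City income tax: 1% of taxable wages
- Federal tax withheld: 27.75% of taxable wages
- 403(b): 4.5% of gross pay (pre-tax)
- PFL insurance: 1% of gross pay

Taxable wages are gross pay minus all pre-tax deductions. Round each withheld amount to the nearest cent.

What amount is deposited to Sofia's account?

$788.92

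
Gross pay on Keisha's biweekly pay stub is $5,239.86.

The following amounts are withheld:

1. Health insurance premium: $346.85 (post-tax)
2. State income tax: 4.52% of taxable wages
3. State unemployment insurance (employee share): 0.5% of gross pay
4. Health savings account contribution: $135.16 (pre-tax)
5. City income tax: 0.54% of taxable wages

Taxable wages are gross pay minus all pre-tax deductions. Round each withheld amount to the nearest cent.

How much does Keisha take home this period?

$4,473.35

Health savings account contribution: $135.16
Taxable wages = $5,239.86 − $135.16 = $5,104.70
City income tax: $5,104.70 × 0.0054 = $27.57
State income tax: $5,104.70 × 0.0452 = $230.73
State unemployment insurance (employee share): $5,239.86 × 0.005 = $26.20
Health insurance premium: $346.85
Total deductions = $135.16 + $27.57 + $230.73 + $26.20 + $346.85 = $766.51
Net pay = $5,239.86 − $766.51 = $4,473.35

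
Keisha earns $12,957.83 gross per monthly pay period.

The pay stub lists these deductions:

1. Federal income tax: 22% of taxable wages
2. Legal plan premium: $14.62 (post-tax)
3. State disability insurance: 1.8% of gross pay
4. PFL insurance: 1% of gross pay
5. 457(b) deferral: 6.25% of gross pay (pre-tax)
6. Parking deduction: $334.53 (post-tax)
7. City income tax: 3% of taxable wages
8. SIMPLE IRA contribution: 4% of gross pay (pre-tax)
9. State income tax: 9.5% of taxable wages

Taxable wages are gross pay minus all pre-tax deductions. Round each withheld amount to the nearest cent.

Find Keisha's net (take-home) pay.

$6,905.45

SIMPLE IRA contribution: $12,957.83 × 0.04 = $518.31
457(b) deferral: $12,957.83 × 0.0625 = $809.86
Pre-tax total = $518.31 + $809.86 = $1,328.17
Taxable wages = $12,957.83 − $1,328.17 = $11,629.66
City income tax: $11,629.66 × 0.03 = $348.89
Federal income tax: $11,629.66 × 0.22 = $2,558.53
State income tax: $11,629.66 × 0.095 = $1,104.82
PFL insurance: $12,957.83 × 0.01 = $129.58
State disability insurance: $12,957.83 × 0.018 = $233.24
Legal plan premium: $14.62
Parking deduction: $334.53
Total deductions = $518.31 + $809.86 + $348.89 + $2,558.53 + $1,104.82 + $129.58 + $233.24 + $14.62 + $334.53 = $6,052.38
Net pay = $12,957.83 − $6,052.38 = $6,905.45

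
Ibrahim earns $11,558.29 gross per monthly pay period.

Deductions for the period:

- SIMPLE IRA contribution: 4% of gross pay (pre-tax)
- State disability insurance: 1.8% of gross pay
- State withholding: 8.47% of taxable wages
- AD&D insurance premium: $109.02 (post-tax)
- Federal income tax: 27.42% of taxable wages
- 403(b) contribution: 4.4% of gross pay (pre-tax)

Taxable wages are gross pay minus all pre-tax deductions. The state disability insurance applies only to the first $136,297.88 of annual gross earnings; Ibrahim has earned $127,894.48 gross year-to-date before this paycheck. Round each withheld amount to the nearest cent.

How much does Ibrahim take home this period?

$6,527.30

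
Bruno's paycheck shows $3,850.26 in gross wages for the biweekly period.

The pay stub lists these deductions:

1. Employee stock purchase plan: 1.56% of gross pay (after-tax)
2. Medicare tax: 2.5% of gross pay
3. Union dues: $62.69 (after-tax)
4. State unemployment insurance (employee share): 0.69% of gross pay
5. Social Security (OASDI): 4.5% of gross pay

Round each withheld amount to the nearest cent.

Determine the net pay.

$3,431.42

State unemployment insurance (employee share): $3,850.26 × 0.0069 = $26.57
Social Security (OASDI): $3,850.26 × 0.045 = $173.26
Medicare tax: $3,850.26 × 0.025 = $96.26
Employee stock purchase plan: $3,850.26 × 0.0156 = $60.06
Union dues: $62.69
Total deductions = $26.57 + $173.26 + $96.26 + $60.06 + $62.69 = $418.84
Net pay = $3,850.26 − $418.84 = $3,431.42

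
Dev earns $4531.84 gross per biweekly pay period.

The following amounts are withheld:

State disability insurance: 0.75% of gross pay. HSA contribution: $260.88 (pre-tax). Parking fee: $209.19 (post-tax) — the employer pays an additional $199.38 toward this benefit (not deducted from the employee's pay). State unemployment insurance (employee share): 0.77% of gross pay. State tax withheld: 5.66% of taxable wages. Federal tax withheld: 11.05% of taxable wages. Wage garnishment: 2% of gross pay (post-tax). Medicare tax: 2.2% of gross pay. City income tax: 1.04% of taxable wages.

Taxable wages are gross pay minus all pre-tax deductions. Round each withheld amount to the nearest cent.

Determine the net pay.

$3044.44

HSA contribution: $260.88
Taxable wages = $4531.84 − $260.88 = $4270.96
City income tax: $4270.96 × 0.0104 = $44.42
Federal tax withheld: $4270.96 × 0.1105 = $471.94
State tax withheld: $4270.96 × 0.0566 = $241.74
State disability insurance: $4531.84 × 0.0075 = $33.99
Medicare tax: $4531.84 × 0.022 = $99.70
State unemployment insurance (employee share): $4531.84 × 0.0077 = $34.90
Wage garnishment: $4531.84 × 0.02 = $90.64
Parking fee: $209.19
(Employer's $199.38 toward parking fee is not withheld from the employee.)
Total deductions = $260.88 + $44.42 + $471.94 + $241.74 + $33.99 + $99.70 + $34.90 + $90.64 + $209.19 = $1487.40
Net pay = $4531.84 − $1487.40 = $3044.44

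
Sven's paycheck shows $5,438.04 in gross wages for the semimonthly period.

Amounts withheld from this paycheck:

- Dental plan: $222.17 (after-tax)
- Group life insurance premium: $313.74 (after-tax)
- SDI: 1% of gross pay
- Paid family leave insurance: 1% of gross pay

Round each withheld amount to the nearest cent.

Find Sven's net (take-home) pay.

SDI: $5,438.04 × 0.01 = $54.38
Paid family leave insurance: $5,438.04 × 0.01 = $54.38
Dental plan: $222.17
Group life insurance premium: $313.74
Total deductions = $54.38 + $54.38 + $222.17 + $313.74 = $644.67
Net pay = $5,438.04 − $644.67 = $4,793.37

$4,793.37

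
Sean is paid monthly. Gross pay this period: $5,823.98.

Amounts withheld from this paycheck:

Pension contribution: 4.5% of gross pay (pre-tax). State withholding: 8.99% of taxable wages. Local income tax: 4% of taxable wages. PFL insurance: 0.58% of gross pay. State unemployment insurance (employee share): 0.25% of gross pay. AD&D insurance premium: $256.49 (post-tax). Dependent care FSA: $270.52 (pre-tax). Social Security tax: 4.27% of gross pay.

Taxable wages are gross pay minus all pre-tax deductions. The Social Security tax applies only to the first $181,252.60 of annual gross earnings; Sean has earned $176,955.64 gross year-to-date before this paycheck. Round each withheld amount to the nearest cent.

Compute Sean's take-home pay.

$4,115.71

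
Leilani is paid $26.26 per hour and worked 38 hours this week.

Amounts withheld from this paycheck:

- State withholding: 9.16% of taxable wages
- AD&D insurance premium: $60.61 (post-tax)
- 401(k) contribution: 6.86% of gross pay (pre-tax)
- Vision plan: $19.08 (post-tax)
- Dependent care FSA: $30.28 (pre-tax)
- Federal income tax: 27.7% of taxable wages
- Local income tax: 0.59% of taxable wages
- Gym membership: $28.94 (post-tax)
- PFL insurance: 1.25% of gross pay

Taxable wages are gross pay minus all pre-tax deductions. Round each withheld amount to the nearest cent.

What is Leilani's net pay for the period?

Gross pay: 38 × $26.26 = $997.88
401(k) contribution: $997.88 × 0.0686 = $68.45
Dependent care FSA: $30.28
Pre-tax total = $68.45 + $30.28 = $98.73
Taxable wages = $997.88 − $98.73 = $899.15
Local income tax: $899.15 × 0.0059 = $5.30
Federal income tax: $899.15 × 0.277 = $249.06
State withholding: $899.15 × 0.0916 = $82.36
PFL insurance: $997.88 × 0.0125 = $12.47
AD&D insurance premium: $60.61
Vision plan: $19.08
Gym membership: $28.94
Total deductions = $68.45 + $30.28 + $5.30 + $249.06 + $82.36 + $12.47 + $60.61 + $19.08 + $28.94 = $556.55
Net pay = $997.88 − $556.55 = $441.33

$441.33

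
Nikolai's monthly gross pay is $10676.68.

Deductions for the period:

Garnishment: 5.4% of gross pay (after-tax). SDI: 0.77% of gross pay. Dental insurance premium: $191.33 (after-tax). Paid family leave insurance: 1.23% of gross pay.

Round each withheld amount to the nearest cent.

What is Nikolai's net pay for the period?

$9695.28

Paid family leave insurance: $10676.68 × 0.0123 = $131.32
SDI: $10676.68 × 0.0077 = $82.21
Dental insurance premium: $191.33
Garnishment: $10676.68 × 0.054 = $576.54
Total deductions = $131.32 + $82.21 + $191.33 + $576.54 = $981.40
Net pay = $10676.68 − $981.40 = $9695.28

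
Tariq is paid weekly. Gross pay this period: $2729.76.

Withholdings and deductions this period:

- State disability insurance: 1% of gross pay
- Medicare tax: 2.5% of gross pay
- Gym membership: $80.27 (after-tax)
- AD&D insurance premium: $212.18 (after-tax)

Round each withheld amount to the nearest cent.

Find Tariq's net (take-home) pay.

$2341.77

State disability insurance: $2729.76 × 0.01 = $27.30
Medicare tax: $2729.76 × 0.025 = $68.24
Gym membership: $80.27
AD&D insurance premium: $212.18
Total deductions = $27.30 + $68.24 + $80.27 + $212.18 = $387.99
Net pay = $2729.76 − $387.99 = $2341.77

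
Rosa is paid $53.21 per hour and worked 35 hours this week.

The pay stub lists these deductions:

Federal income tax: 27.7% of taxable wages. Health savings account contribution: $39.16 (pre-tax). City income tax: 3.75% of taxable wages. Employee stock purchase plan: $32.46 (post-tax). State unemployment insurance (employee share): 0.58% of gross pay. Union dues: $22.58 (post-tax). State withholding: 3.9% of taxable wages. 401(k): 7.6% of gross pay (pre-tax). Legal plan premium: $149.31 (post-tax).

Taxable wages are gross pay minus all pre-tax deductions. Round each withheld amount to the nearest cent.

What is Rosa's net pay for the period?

Gross pay: 35 × $53.21 = $1,862.35
401(k): $1,862.35 × 0.076 = $141.54
Health savings account contribution: $39.16
Pre-tax total = $141.54 + $39.16 = $180.70
Taxable wages = $1,862.35 − $180.70 = $1,681.65
State withholding: $1,681.65 × 0.039 = $65.58
City income tax: $1,681.65 × 0.0375 = $63.06
Federal income tax: $1,681.65 × 0.277 = $465.82
State unemployment insurance (employee share): $1,862.35 × 0.0058 = $10.80
Employee stock purchase plan: $32.46
Union dues: $22.58
Legal plan premium: $149.31
Total deductions = $141.54 + $39.16 + $65.58 + $63.06 + $465.82 + $10.80 + $32.46 + $22.58 + $149.31 = $990.31
Net pay = $1,862.35 − $990.31 = $872.04

$872.04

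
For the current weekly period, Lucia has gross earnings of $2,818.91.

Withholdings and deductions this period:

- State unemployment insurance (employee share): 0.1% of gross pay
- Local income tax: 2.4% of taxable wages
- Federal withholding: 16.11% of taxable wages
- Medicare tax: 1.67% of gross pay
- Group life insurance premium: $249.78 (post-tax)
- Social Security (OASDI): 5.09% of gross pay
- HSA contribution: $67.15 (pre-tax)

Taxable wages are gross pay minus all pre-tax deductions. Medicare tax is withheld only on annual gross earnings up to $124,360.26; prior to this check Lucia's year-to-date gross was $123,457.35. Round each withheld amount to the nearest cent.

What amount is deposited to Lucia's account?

HSA contribution: $67.15
Taxable wages = $2,818.91 − $67.15 = $2,751.76
Local income tax: $2,751.76 × 0.024 = $66.04
Federal withholding: $2,751.76 × 0.1611 = $443.31
Medicare tax: only $124,360.26 − $123,457.35 = $902.91 of this check is subject → $902.91 × 0.0167 = $15.08
State unemployment insurance (employee share): $2,818.91 × 0.001 = $2.82
Social Security (OASDI): $2,818.91 × 0.0509 = $143.48
Group life insurance premium: $249.78
Total deductions = $67.15 + $66.04 + $443.31 + $15.08 + $2.82 + $143.48 + $249.78 = $987.66
Net pay = $2,818.91 − $987.66 = $1,831.25

$1,831.25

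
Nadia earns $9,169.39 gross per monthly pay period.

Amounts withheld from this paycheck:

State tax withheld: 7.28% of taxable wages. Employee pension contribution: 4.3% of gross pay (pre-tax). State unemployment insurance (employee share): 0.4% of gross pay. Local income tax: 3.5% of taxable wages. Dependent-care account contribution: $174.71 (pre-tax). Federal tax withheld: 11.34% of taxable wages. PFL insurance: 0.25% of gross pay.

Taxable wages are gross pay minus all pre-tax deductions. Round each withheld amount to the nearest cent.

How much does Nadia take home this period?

Employee pension contribution: $9,169.39 × 0.043 = $394.28
Dependent-care account contribution: $174.71
Pre-tax total = $394.28 + $174.71 = $568.99
Taxable wages = $9,169.39 − $568.99 = $8,600.40
Local income tax: $8,600.40 × 0.035 = $301.01
Federal tax withheld: $8,600.40 × 0.1134 = $975.29
State tax withheld: $8,600.40 × 0.0728 = $626.11
State unemployment insurance (employee share): $9,169.39 × 0.004 = $36.68
PFL insurance: $9,169.39 × 0.0025 = $22.92
Total deductions = $394.28 + $174.71 + $301.01 + $975.29 + $626.11 + $36.68 + $22.92 = $2,531.00
Net pay = $9,169.39 − $2,531.00 = $6,638.39

$6,638.39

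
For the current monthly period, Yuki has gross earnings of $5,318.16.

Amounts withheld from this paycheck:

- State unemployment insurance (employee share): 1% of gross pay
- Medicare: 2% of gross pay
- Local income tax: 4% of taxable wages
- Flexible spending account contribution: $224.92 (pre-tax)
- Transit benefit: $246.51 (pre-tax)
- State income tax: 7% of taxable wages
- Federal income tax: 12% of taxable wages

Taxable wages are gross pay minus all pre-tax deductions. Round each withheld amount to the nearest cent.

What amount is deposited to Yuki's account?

Flexible spending account contribution: $224.92
Transit benefit: $246.51
Pre-tax total = $224.92 + $246.51 = $471.43
Taxable wages = $5,318.16 − $471.43 = $4,846.73
Local income tax: $4,846.73 × 0.04 = $193.87
Federal income tax: $4,846.73 × 0.12 = $581.61
State income tax: $4,846.73 × 0.07 = $339.27
State unemployment insurance (employee share): $5,318.16 × 0.01 = $53.18
Medicare: $5,318.16 × 0.02 = $106.36
Total deductions = $224.92 + $246.51 + $193.87 + $581.61 + $339.27 + $53.18 + $106.36 = $1,745.72
Net pay = $5,318.16 − $1,745.72 = $3,572.44

$3,572.44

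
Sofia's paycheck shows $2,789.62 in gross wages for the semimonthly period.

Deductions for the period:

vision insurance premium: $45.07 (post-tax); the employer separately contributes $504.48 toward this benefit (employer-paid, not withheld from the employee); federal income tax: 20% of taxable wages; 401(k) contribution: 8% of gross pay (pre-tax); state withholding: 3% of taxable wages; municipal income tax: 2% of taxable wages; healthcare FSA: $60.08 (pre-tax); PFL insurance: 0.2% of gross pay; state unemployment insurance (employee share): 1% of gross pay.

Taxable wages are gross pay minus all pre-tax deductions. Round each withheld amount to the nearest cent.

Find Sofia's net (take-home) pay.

$1,801.23

Healthcare FSA: $60.08
401(k) contribution: $2,789.62 × 0.08 = $223.17
Pre-tax total = $60.08 + $223.17 = $283.25
Taxable wages = $2,789.62 − $283.25 = $2,506.37
State withholding: $2,506.37 × 0.03 = $75.19
Federal income tax: $2,506.37 × 0.2 = $501.27
Municipal income tax: $2,506.37 × 0.02 = $50.13
PFL insurance: $2,789.62 × 0.002 = $5.58
State unemployment insurance (employee share): $2,789.62 × 0.01 = $27.90
Vision insurance premium: $45.07
(Employer's $504.48 toward vision insurance premium is not withheld from the employee.)
Total deductions = $60.08 + $223.17 + $75.19 + $501.27 + $50.13 + $5.58 + $27.90 + $45.07 = $988.39
Net pay = $2,789.62 − $988.39 = $1,801.23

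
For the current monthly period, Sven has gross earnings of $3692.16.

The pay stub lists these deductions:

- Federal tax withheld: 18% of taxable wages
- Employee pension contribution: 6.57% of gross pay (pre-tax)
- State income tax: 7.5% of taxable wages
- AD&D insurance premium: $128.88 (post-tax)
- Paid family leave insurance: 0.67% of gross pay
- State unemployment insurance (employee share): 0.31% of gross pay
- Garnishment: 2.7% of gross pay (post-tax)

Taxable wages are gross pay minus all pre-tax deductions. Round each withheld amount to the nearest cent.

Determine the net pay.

Employee pension contribution: $3692.16 × 0.0657 = $242.57
Taxable wages = $3692.16 − $242.57 = $3449.59
Federal tax withheld: $3449.59 × 0.18 = $620.93
State income tax: $3449.59 × 0.075 = $258.72
State unemployment insurance (employee share): $3692.16 × 0.0031 = $11.45
Paid family leave insurance: $3692.16 × 0.0067 = $24.74
AD&D insurance premium: $128.88
Garnishment: $3692.16 × 0.027 = $99.69
Total deductions = $242.57 + $620.93 + $258.72 + $11.45 + $24.74 + $128.88 + $99.69 = $1386.98
Net pay = $3692.16 − $1386.98 = $2305.18

$2305.18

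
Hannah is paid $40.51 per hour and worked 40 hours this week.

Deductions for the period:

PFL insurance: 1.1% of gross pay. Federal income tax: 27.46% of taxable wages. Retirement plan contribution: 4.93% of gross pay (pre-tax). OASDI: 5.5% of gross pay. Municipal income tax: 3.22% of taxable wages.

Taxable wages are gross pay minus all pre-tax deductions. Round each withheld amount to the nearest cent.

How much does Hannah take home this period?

Gross pay: 40 × $40.51 = $1,620.40
Retirement plan contribution: $1,620.40 × 0.0493 = $79.89
Taxable wages = $1,620.40 − $79.89 = $1,540.51
Municipal income tax: $1,540.51 × 0.0322 = $49.60
Federal income tax: $1,540.51 × 0.2746 = $423.02
OASDI: $1,620.40 × 0.055 = $89.12
PFL insurance: $1,620.40 × 0.011 = $17.82
Total deductions = $79.89 + $49.60 + $423.02 + $89.12 + $17.82 = $659.45
Net pay = $1,620.40 − $659.45 = $960.95

$960.95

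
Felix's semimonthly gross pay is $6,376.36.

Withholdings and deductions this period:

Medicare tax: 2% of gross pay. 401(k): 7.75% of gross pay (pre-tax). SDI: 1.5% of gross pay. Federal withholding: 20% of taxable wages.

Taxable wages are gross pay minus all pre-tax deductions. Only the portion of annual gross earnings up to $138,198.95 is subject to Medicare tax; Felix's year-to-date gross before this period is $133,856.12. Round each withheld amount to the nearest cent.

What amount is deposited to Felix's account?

$4,523.24

401(k): $6,376.36 × 0.0775 = $494.17
Taxable wages = $6,376.36 − $494.17 = $5,882.19
Federal withholding: $5,882.19 × 0.2 = $1,176.44
SDI: $6,376.36 × 0.015 = $95.65
Medicare tax: only $138,198.95 − $133,856.12 = $4,342.83 of this check is subject → $4,342.83 × 0.02 = $86.86
Total deductions = $494.17 + $1,176.44 + $95.65 + $86.86 = $1,853.12
Net pay = $6,376.36 − $1,853.12 = $4,523.24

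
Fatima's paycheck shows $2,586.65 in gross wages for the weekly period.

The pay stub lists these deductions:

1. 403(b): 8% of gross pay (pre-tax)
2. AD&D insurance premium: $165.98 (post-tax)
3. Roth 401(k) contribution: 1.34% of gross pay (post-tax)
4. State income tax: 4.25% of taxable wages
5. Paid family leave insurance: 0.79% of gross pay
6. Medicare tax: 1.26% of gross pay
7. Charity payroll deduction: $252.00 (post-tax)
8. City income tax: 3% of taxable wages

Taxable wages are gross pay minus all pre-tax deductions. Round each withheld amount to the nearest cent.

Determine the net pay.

$1,701.53

403(b): $2,586.65 × 0.08 = $206.93
Taxable wages = $2,586.65 − $206.93 = $2,379.72
City income tax: $2,379.72 × 0.03 = $71.39
State income tax: $2,379.72 × 0.0425 = $101.14
Paid family leave insurance: $2,586.65 × 0.0079 = $20.43
Medicare tax: $2,586.65 × 0.0126 = $32.59
AD&D insurance premium: $165.98
Roth 401(k) contribution: $2,586.65 × 0.0134 = $34.66
Charity payroll deduction: $252.00
Total deductions = $206.93 + $71.39 + $101.14 + $20.43 + $32.59 + $165.98 + $34.66 + $252.00 = $885.12
Net pay = $2,586.65 − $885.12 = $1,701.53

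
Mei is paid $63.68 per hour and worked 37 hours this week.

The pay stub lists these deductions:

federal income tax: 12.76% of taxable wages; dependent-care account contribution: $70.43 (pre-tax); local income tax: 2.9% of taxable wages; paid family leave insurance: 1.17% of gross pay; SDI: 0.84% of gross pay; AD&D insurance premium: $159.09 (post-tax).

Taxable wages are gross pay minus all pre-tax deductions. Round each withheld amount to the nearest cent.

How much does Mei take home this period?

$1,721.33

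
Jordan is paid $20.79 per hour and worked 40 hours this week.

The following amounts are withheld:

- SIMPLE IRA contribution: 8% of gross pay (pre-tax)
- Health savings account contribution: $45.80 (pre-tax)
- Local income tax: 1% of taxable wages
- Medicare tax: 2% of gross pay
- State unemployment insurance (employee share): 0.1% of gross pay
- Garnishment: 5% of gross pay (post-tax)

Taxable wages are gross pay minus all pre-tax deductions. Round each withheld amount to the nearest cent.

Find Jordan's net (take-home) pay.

$653.04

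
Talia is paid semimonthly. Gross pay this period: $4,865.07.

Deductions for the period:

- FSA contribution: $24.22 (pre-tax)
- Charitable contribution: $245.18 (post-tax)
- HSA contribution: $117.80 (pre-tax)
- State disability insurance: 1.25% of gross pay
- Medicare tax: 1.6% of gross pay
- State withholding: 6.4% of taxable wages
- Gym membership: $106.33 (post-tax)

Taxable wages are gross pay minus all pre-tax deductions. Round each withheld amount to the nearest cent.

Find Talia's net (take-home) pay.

$3,930.61

HSA contribution: $117.80
FSA contribution: $24.22
Pre-tax total = $117.80 + $24.22 = $142.02
Taxable wages = $4,865.07 − $142.02 = $4,723.05
State withholding: $4,723.05 × 0.064 = $302.28
Medicare tax: $4,865.07 × 0.016 = $77.84
State disability insurance: $4,865.07 × 0.0125 = $60.81
Charitable contribution: $245.18
Gym membership: $106.33
Total deductions = $117.80 + $24.22 + $302.28 + $77.84 + $60.81 + $245.18 + $106.33 = $934.46
Net pay = $4,865.07 − $934.46 = $3,930.61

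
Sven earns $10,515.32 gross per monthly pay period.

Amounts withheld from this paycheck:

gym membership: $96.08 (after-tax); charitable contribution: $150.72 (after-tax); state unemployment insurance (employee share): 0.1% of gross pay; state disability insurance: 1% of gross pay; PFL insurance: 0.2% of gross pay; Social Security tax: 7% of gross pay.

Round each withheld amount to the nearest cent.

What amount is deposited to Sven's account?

$9,395.75

Social Security tax: $10,515.32 × 0.07 = $736.07
State unemployment insurance (employee share): $10,515.32 × 0.001 = $10.52
PFL insurance: $10,515.32 × 0.002 = $21.03
State disability insurance: $10,515.32 × 0.01 = $105.15
Gym membership: $96.08
Charitable contribution: $150.72
Total deductions = $736.07 + $10.52 + $21.03 + $105.15 + $96.08 + $150.72 = $1,119.57
Net pay = $10,515.32 − $1,119.57 = $9,395.75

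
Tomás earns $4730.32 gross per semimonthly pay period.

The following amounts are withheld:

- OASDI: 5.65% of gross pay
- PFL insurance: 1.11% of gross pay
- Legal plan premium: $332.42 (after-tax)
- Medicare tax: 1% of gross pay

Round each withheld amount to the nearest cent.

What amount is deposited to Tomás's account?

$4030.83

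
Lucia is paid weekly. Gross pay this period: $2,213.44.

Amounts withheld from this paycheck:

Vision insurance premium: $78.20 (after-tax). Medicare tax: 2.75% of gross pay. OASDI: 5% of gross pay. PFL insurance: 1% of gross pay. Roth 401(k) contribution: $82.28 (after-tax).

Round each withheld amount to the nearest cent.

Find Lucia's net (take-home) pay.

PFL insurance: $2,213.44 × 0.01 = $22.13
Medicare tax: $2,213.44 × 0.0275 = $60.87
OASDI: $2,213.44 × 0.05 = $110.67
Vision insurance premium: $78.20
Roth 401(k) contribution: $82.28
Total deductions = $22.13 + $60.87 + $110.67 + $78.20 + $82.28 = $354.15
Net pay = $2,213.44 − $354.15 = $1,859.29

$1,859.29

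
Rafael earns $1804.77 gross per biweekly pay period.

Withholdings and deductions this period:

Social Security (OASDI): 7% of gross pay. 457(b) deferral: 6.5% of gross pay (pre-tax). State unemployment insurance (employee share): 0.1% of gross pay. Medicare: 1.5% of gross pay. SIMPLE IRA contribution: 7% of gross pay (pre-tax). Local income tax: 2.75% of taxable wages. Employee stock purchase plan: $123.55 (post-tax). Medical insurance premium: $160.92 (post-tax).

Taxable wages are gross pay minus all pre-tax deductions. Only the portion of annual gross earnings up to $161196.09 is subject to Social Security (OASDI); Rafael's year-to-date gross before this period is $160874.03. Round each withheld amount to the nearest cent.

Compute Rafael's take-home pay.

457(b) deferral: $1804.77 × 0.065 = $117.31
SIMPLE IRA contribution: $1804.77 × 0.07 = $126.33
Pre-tax total = $117.31 + $126.33 = $243.64
Taxable wages = $1804.77 − $243.64 = $1561.13
Local income tax: $1561.13 × 0.0275 = $42.93
Medicare: $1804.77 × 0.015 = $27.07
Social Security (OASDI): only $161196.09 − $160874.03 = $322.06 of this check is subject → $322.06 × 0.07 = $22.54
State unemployment insurance (employee share): $1804.77 × 0.001 = $1.80
Medical insurance premium: $160.92
Employee stock purchase plan: $123.55
Total deductions = $117.31 + $126.33 + $42.93 + $27.07 + $22.54 + $1.80 + $160.92 + $123.55 = $622.45
Net pay = $1804.77 − $622.45 = $1182.32

$1182.32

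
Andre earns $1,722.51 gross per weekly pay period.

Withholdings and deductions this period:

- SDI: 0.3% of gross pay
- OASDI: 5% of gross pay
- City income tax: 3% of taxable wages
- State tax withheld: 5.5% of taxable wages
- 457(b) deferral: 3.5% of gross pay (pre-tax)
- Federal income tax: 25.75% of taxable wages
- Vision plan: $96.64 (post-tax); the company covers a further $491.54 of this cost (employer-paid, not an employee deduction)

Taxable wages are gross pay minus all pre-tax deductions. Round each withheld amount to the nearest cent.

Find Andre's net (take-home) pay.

$904.97

457(b) deferral: $1,722.51 × 0.035 = $60.29
Taxable wages = $1,722.51 − $60.29 = $1,662.22
City income tax: $1,662.22 × 0.03 = $49.87
State tax withheld: $1,662.22 × 0.055 = $91.42
Federal income tax: $1,662.22 × 0.2575 = $428.02
OASDI: $1,722.51 × 0.05 = $86.13
SDI: $1,722.51 × 0.003 = $5.17
Vision plan: $96.64
(Employer's $491.54 toward vision plan is not withheld from the employee.)
Total deductions = $60.29 + $49.87 + $91.42 + $428.02 + $86.13 + $5.17 + $96.64 = $817.54
Net pay = $1,722.51 − $817.54 = $904.97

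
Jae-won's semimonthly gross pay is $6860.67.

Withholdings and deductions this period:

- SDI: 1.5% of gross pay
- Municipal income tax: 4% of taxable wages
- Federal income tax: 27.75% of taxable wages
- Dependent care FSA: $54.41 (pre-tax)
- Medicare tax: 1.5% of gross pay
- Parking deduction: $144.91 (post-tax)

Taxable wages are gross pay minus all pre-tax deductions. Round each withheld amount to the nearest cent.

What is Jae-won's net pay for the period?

Dependent care FSA: $54.41
Taxable wages = $6860.67 − $54.41 = $6806.26
Federal income tax: $6806.26 × 0.2775 = $1888.74
Municipal income tax: $6806.26 × 0.04 = $272.25
SDI: $6860.67 × 0.015 = $102.91
Medicare tax: $6860.67 × 0.015 = $102.91
Parking deduction: $144.91
Total deductions = $54.41 + $1888.74 + $272.25 + $102.91 + $102.91 + $144.91 = $2566.13
Net pay = $6860.67 − $2566.13 = $4294.54

$4294.54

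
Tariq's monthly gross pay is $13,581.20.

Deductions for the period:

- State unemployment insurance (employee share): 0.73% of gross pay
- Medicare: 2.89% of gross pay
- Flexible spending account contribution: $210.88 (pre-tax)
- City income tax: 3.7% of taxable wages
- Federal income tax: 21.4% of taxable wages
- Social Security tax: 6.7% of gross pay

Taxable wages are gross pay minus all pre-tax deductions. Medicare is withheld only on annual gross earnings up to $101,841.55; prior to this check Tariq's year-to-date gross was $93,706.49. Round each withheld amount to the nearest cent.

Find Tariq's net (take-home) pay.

Flexible spending account contribution: $210.88
Taxable wages = $13,581.20 − $210.88 = $13,370.32
Federal income tax: $13,370.32 × 0.214 = $2,861.25
City income tax: $13,370.32 × 0.037 = $494.70
Medicare: only $101,841.55 − $93,706.49 = $8,135.06 of this check is subject → $8,135.06 × 0.0289 = $235.10
Social Security tax: $13,581.20 × 0.067 = $909.94
State unemployment insurance (employee share): $13,581.20 × 0.0073 = $99.14
Total deductions = $210.88 + $2,861.25 + $494.70 + $235.10 + $909.94 + $99.14 = $4,811.01
Net pay = $13,581.20 − $4,811.01 = $8,770.19

$8,770.19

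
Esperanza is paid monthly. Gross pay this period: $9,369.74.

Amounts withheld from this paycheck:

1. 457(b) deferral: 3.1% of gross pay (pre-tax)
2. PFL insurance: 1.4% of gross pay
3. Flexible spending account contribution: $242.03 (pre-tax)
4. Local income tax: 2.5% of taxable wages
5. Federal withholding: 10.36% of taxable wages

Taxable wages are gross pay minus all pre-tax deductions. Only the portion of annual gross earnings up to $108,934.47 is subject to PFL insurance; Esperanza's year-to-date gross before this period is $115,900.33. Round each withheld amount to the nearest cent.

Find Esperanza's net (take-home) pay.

Flexible spending account contribution: $242.03
457(b) deferral: $9,369.74 × 0.031 = $290.46
Pre-tax total = $242.03 + $290.46 = $532.49
Taxable wages = $9,369.74 − $532.49 = $8,837.25
Federal withholding: $8,837.25 × 0.1036 = $915.54
Local income tax: $8,837.25 × 0.025 = $220.93
PFL insurance: annual cap $108,934.47 already reached (YTD $115,900.33), so $0.00
Total deductions = $242.03 + $290.46 + $915.54 + $220.93 + $0.00 = $1,668.96
Net pay = $9,369.74 − $1,668.96 = $7,700.78

$7,700.78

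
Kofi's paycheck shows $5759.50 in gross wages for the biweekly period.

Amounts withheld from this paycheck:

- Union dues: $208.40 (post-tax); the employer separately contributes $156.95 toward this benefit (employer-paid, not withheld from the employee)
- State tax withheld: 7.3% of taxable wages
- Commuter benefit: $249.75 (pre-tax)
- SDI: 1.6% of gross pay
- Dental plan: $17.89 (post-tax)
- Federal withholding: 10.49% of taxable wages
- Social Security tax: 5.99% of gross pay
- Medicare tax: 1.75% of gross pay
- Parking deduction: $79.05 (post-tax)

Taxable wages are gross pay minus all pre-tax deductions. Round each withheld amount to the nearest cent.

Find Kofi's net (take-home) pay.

$3686.30

Commuter benefit: $249.75
Taxable wages = $5759.50 − $249.75 = $5509.75
Federal withholding: $5509.75 × 0.1049 = $577.97
State tax withheld: $5509.75 × 0.073 = $402.21
Social Security tax: $5759.50 × 0.0599 = $344.99
Medicare tax: $5759.50 × 0.0175 = $100.79
SDI: $5759.50 × 0.016 = $92.15
Union dues: $208.40
Dental plan: $17.89
Parking deduction: $79.05
(Employer's $156.95 toward union dues is not withheld from the employee.)
Total deductions = $249.75 + $577.97 + $402.21 + $344.99 + $100.79 + $92.15 + $208.40 + $17.89 + $79.05 = $2073.20
Net pay = $5759.50 − $2073.20 = $3686.30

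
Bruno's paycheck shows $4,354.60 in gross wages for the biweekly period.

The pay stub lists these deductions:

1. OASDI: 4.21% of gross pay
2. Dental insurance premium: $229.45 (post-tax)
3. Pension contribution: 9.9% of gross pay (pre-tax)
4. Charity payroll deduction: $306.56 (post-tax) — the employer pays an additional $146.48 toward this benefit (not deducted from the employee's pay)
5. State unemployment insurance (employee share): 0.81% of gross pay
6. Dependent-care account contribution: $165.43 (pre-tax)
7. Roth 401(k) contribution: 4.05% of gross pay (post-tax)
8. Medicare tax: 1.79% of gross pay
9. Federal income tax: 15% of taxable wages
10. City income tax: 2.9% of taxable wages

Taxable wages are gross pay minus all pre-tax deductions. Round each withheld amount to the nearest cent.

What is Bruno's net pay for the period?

Dependent-care account contribution: $165.43
Pension contribution: $4,354.60 × 0.099 = $431.11
Pre-tax total = $165.43 + $431.11 = $596.54
Taxable wages = $4,354.60 − $596.54 = $3,758.06
Federal income tax: $3,758.06 × 0.15 = $563.71
City income tax: $3,758.06 × 0.029 = $108.98
State unemployment insurance (employee share): $4,354.60 × 0.0081 = $35.27
Medicare tax: $4,354.60 × 0.0179 = $77.95
OASDI: $4,354.60 × 0.0421 = $183.33
Dental insurance premium: $229.45
Charity payroll deduction: $306.56
Roth 401(k) contribution: $4,354.60 × 0.0405 = $176.36
(Employer's $146.48 toward charity payroll deduction is not withheld from the employee.)
Total deductions = $165.43 + $431.11 + $563.71 + $108.98 + $35.27 + $77.95 + $183.33 + $229.45 + $306.56 + $176.36 = $2,278.15
Net pay = $4,354.60 − $2,278.15 = $2,076.45

$2,076.45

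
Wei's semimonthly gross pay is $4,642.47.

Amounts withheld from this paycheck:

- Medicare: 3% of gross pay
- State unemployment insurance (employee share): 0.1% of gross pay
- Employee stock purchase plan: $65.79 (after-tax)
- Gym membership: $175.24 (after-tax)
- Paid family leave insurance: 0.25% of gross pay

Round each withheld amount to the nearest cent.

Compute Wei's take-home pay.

$4,245.92

Medicare: $4,642.47 × 0.03 = $139.27
State unemployment insurance (employee share): $4,642.47 × 0.001 = $4.64
Paid family leave insurance: $4,642.47 × 0.0025 = $11.61
Gym membership: $175.24
Employee stock purchase plan: $65.79
Total deductions = $139.27 + $4.64 + $11.61 + $175.24 + $65.79 = $396.55
Net pay = $4,642.47 − $396.55 = $4,245.92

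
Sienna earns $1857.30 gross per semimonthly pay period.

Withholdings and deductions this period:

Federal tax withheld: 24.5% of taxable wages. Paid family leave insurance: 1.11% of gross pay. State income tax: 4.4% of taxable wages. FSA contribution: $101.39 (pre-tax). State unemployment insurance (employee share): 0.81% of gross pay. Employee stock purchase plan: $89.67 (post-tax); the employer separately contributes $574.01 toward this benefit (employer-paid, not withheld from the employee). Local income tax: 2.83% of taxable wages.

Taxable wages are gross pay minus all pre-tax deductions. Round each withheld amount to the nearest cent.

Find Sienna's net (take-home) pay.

FSA contribution: $101.39
Taxable wages = $1857.30 − $101.39 = $1755.91
Local income tax: $1755.91 × 0.0283 = $49.69
Federal tax withheld: $1755.91 × 0.245 = $430.20
State income tax: $1755.91 × 0.044 = $77.26
Paid family leave insurance: $1857.30 × 0.0111 = $20.62
State unemployment insurance (employee share): $1857.30 × 0.0081 = $15.04
Employee stock purchase plan: $89.67
(Employer's $574.01 toward employee stock purchase plan is not withheld from the employee.)
Total deductions = $101.39 + $49.69 + $430.20 + $77.26 + $20.62 + $15.04 + $89.67 = $783.87
Net pay = $1857.30 − $783.87 = $1073.43

$1073.43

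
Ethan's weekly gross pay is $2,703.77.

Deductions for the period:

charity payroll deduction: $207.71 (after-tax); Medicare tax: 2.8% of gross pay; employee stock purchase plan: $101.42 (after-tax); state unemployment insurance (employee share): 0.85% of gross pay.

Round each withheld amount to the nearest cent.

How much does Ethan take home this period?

State unemployment insurance (employee share): $2,703.77 × 0.0085 = $22.98
Medicare tax: $2,703.77 × 0.028 = $75.71
Employee stock purchase plan: $101.42
Charity payroll deduction: $207.71
Total deductions = $22.98 + $75.71 + $101.42 + $207.71 = $407.82
Net pay = $2,703.77 − $407.82 = $2,295.95

$2,295.95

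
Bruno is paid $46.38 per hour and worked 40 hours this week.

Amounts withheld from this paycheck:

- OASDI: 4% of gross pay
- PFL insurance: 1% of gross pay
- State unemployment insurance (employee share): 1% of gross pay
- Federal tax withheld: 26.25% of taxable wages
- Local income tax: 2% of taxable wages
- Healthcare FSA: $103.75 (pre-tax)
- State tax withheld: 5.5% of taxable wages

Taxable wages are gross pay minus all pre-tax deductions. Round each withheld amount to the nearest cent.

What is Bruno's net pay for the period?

$1049.02

Gross pay: 40 × $46.38 = $1855.20
Healthcare FSA: $103.75
Taxable wages = $1855.20 − $103.75 = $1751.45
State tax withheld: $1751.45 × 0.055 = $96.33
Local income tax: $1751.45 × 0.02 = $35.03
Federal tax withheld: $1751.45 × 0.2625 = $459.76
State unemployment insurance (employee share): $1855.20 × 0.01 = $18.55
PFL insurance: $1855.20 × 0.01 = $18.55
OASDI: $1855.20 × 0.04 = $74.21
Total deductions = $103.75 + $96.33 + $35.03 + $459.76 + $18.55 + $18.55 + $74.21 = $806.18
Net pay = $1855.20 − $806.18 = $1049.02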